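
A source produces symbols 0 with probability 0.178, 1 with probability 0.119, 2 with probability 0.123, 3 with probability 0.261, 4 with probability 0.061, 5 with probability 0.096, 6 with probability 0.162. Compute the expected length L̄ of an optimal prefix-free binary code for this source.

2.718 bits/symbol

Repeatedly combine the two least-probable nodes; the expected code length is the sum of the merged weights.
merge 61/1000 + 12/125 → 157/1000
merge 119/1000 + 123/1000 → 121/500
merge 157/1000 + 81/500 → 319/1000
merge 89/500 + 121/500 → 21/50
merge 261/1000 + 319/1000 → 29/50
merge 21/50 + 29/50 → 1
L = 157/1000 + 121/500 + 319/1000 + 21/50 + 29/50 + 1 = 1359/500 = 2.718 bits/symbol.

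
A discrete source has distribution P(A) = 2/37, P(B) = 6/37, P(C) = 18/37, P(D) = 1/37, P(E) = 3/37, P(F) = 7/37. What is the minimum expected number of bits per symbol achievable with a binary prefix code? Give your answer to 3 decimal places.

2.081 bits/symbol

Repeatedly combine the two least-probable nodes; the expected code length is the sum of the merged weights.
merge 1/37 + 2/37 → 3/37
merge 3/37 + 3/37 → 6/37
merge 6/37 + 6/37 → 12/37
merge 7/37 + 12/37 → 19/37
merge 18/37 + 19/37 → 1
L = 3/37 + 6/37 + 12/37 + 19/37 + 1 = 77/37 ≈ 2.081 bits/symbol.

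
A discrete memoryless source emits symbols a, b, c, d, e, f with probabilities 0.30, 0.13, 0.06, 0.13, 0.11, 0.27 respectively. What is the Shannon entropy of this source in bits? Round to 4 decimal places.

H = −Σ pᵢ log₂ pᵢ.
−0.30·log₂(0.30) = 0.5211
−0.13·log₂(0.13) = 0.3826
−0.06·log₂(0.06) = 0.2435
−0.13·log₂(0.13) = 0.3826
−0.11·log₂(0.11) = 0.3503
−0.27·log₂(0.27) = 0.5100
Sum ≈ 2.3902 → 2.3902 bits.

2.3902 bits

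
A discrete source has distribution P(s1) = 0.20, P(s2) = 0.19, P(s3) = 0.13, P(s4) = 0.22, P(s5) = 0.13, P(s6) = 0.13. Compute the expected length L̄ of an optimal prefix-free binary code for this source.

Repeatedly combine the two least-probable nodes; the expected code length is the sum of the merged weights.
merge 13/100 + 13/100 → 13/50
merge 13/100 + 19/100 → 8/25
merge 1/5 + 11/50 → 21/50
merge 13/50 + 8/25 → 29/50
merge 21/50 + 29/50 → 1
L = 13/50 + 8/25 + 21/50 + 29/50 + 1 = 129/50 = 2.58 bits/symbol.

2.58 bits/symbol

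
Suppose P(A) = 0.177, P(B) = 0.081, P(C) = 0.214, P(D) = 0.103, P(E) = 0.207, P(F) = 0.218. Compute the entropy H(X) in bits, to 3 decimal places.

H = −Σ pᵢ log₂ pᵢ.
−0.177·log₂(0.177) = 0.4422
−0.081·log₂(0.081) = 0.2937
−0.214·log₂(0.214) = 0.4760
−0.103·log₂(0.103) = 0.3378
−0.207·log₂(0.207) = 0.4704
−0.218·log₂(0.218) = 0.4791
Sum ≈ 2.4991 → 2.499 bits.

2.499 bits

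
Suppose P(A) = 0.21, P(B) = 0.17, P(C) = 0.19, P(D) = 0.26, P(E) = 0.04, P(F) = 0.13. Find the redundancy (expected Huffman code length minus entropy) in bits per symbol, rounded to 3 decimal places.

Entropy H = −Σ p log₂ p ≈ 2.4363 bits.
Huffman merges: 1/25+13/100→17/100; 17/100+17/100→17/50; 19/100+21/100→2/5; 13/50+17/50→3/5; 2/5+3/5→1. L = 251/100 ≈ 2.5100.
L − H = 2.5100 − 2.4363 = 0.074 bits.

0.074 bits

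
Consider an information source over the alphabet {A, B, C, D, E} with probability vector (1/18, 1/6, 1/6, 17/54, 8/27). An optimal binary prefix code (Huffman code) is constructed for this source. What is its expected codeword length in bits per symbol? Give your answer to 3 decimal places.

Repeatedly combine the two least-probable nodes; the expected code length is the sum of the merged weights.
merge 1/18 + 1/6 → 2/9
merge 1/6 + 2/9 → 7/18
merge 8/27 + 17/54 → 11/18
merge 7/18 + 11/18 → 1
L = 2/9 + 7/18 + 11/18 + 1 = 20/9 ≈ 2.222 bits/symbol.

2.222 bits/symbol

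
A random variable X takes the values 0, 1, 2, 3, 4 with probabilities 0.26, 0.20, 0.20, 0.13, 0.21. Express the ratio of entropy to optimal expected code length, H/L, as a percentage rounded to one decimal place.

98.3%

Entropy H = −Σ p log₂ p ≈ 2.2895 bits.
Huffman merges: 13/100+1/5→33/100; 1/5+21/100→41/100; 13/50+33/100→59/100; 41/100+59/100→1. L = 233/100 ≈ 2.3300.
Efficiency = H/L = 2.2895/2.3300 = 98.3%.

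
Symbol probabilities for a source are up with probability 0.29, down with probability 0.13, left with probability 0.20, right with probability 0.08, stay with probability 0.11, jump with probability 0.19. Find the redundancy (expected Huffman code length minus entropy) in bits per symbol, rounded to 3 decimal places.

0.048 bits

Entropy H = −Σ p log₂ p ≈ 2.4620 bits.
Huffman merges: 2/25+11/100→19/100; 13/100+19/100→8/25; 19/100+1/5→39/100; 29/100+8/25→61/100; 39/100+61/100→1. L = 251/100 ≈ 2.5100.
L − H = 2.5100 − 2.4620 = 0.048 bits.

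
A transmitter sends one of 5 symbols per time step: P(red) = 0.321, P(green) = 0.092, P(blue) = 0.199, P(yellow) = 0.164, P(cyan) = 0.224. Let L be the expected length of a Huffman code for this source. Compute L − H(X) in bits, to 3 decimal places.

0.038 bits

Entropy H = −Σ p log₂ p ≈ 2.2177 bits.
Huffman merges: 23/250+41/250→32/125; 199/1000+28/125→423/1000; 32/125+321/1000→577/1000; 423/1000+577/1000→1. L = 282/125 ≈ 2.2560.
L − H = 2.2560 − 2.2177 = 0.038 bits.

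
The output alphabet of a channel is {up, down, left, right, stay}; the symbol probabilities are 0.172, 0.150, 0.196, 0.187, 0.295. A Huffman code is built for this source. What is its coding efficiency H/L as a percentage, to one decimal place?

Entropy H = −Σ p log₂ p ≈ 2.2800 bits.
Huffman merges: 3/20+43/250→161/500; 187/1000+49/250→383/1000; 59/200+161/500→617/1000; 383/1000+617/1000→1. L = 1161/500 ≈ 2.3220.
Efficiency = H/L = 2.2800/2.3220 = 98.2%.

98.2%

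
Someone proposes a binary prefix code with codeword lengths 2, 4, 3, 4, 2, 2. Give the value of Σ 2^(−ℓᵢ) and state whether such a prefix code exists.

With common denominator 2^4 = 16: Σ 2^(−ℓᵢ) = 4/16 + 1/16 + 2/16 + 1/16 + 4/16 + 4/16 = 16/16 = 1.
Kraft's inequality requires Σ ≤ 1; here Σ = 1 ≤ 1, so such a prefix code exists.

1; yes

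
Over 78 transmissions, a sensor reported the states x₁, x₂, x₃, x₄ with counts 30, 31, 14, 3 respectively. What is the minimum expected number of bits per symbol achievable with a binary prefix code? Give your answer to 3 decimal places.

1.821 bits/symbol

Probabilities are the counts divided by 78.
Repeatedly combine the two least-probable nodes; the expected code length is the sum of the merged weights.
merge 1/26 + 7/39 → 17/78
merge 17/78 + 5/13 → 47/78
merge 31/78 + 47/78 → 1
L = 17/78 + 47/78 + 1 = 71/39 ≈ 1.821 bits/symbol.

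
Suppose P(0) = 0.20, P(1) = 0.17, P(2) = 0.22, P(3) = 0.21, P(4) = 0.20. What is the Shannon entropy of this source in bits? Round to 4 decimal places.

2.3168 bits

H = −Σ pᵢ log₂ pᵢ.
−0.20·log₂(0.20) = 0.4644
−0.17·log₂(0.17) = 0.4346
−0.22·log₂(0.22) = 0.4806
−0.21·log₂(0.21) = 0.4728
−0.20·log₂(0.20) = 0.4644
Sum ≈ 2.3168 → 2.3168 bits.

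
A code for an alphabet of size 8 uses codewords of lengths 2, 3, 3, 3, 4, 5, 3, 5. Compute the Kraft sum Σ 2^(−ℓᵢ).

0.875

With common denominator 2^5 = 32: Σ 2^(−ℓᵢ) = 8/32 + 4/32 + 4/32 + 4/32 + 2/32 + 1/32 + 4/32 + 1/32 = 28/32 = 0.875.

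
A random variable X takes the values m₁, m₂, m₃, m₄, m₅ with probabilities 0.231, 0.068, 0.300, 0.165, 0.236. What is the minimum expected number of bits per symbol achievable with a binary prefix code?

Repeatedly combine the two least-probable nodes; the expected code length is the sum of the merged weights.
merge 17/250 + 33/200 → 233/1000
merge 231/1000 + 233/1000 → 58/125
merge 59/250 + 3/10 → 67/125
merge 58/125 + 67/125 → 1
L = 233/1000 + 58/125 + 67/125 + 1 = 2233/1000 = 2.233 bits/symbol.

2.233 bits/symbol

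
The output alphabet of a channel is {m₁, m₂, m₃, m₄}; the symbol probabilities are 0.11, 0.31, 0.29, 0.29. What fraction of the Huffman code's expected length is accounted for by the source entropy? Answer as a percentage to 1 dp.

95.5%

Entropy H = −Σ p log₂ p ≈ 1.9099 bits.
Huffman merges: 11/100+29/100→2/5; 29/100+31/100→3/5; 2/5+3/5→1. L = 2 ≈ 2.0000.
Efficiency = H/L = 1.9099/2.0000 = 95.5%.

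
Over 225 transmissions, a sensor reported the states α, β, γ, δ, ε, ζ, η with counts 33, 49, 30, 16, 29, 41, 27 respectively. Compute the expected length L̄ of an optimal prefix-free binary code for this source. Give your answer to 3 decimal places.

Probabilities are the counts divided by 225.
Repeatedly combine the two least-probable nodes; the expected code length is the sum of the merged weights.
merge 16/225 + 3/25 → 43/225
merge 29/225 + 2/15 → 59/225
merge 11/75 + 41/225 → 74/225
merge 43/225 + 49/225 → 92/225
merge 59/225 + 74/225 → 133/225
merge 92/225 + 133/225 → 1
L = 43/225 + 59/225 + 74/225 + 92/225 + 133/225 + 1 = 626/225 ≈ 2.782 bits/symbol.

2.782 bits/symbol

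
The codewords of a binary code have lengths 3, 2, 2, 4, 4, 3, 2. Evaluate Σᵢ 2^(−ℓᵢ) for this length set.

With common denominator 2^4 = 16: Σ 2^(−ℓᵢ) = 2/16 + 4/16 + 4/16 + 1/16 + 1/16 + 2/16 + 4/16 = 18/16 = 1.125.

1.125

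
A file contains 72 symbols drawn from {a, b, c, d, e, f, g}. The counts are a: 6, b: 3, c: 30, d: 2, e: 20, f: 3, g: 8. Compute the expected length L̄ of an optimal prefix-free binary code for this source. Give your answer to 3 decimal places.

2.264 bits/symbol

Probabilities are the counts divided by 72.
Repeatedly combine the two least-probable nodes; the expected code length is the sum of the merged weights.
merge 1/36 + 1/24 → 5/72
merge 1/24 + 5/72 → 1/9
merge 1/12 + 1/9 → 7/36
merge 1/9 + 7/36 → 11/36
merge 5/18 + 11/36 → 7/12
merge 5/12 + 7/12 → 1
L = 5/72 + 1/9 + 7/36 + 11/36 + 7/12 + 1 = 163/72 ≈ 2.264 bits/symbol.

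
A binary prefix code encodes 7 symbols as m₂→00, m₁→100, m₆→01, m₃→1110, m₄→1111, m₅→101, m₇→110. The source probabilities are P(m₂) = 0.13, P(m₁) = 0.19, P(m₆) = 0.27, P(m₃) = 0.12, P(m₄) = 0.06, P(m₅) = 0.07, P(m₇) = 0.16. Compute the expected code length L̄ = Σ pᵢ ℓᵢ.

2.78 bits/symbol

L̄ = Σ pᵢ·ℓᵢ = 0.13·2 + 0.19·3 + 0.27·2 + 0.12·4 + 0.06·4 + 0.07·3 + 0.16·3 = 2.78 bits/symbol.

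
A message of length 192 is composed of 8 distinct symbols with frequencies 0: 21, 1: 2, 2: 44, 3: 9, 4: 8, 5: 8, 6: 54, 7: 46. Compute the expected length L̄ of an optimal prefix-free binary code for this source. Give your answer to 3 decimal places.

Probabilities are the counts divided by 192.
Repeatedly combine the two least-probable nodes; the expected code length is the sum of the merged weights.
merge 1/96 + 1/24 → 5/96
merge 1/24 + 3/64 → 17/192
merge 5/96 + 17/192 → 9/64
merge 7/64 + 9/64 → 1/4
merge 11/48 + 23/96 → 15/32
merge 1/4 + 9/32 → 17/32
merge 15/32 + 17/32 → 1
L = 5/96 + 17/192 + 9/64 + 1/4 + 15/32 + 17/32 + 1 = 81/32 ≈ 2.531 bits/symbol.

2.531 bits/symbol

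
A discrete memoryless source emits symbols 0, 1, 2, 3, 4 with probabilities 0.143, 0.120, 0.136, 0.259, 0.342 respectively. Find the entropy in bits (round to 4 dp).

2.1939 bits

H = −Σ pᵢ log₂ pᵢ.
−0.143·log₂(0.143) = 0.4012
−0.120·log₂(0.120) = 0.3671
−0.136·log₂(0.136) = 0.3915
−0.259·log₂(0.259) = 0.5048
−0.342·log₂(0.342) = 0.5294
Sum ≈ 2.1939 → 2.1939 bits.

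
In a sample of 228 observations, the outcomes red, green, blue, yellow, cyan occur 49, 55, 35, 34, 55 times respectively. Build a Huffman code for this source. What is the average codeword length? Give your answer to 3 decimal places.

2.303 bits/symbol

Probabilities are the counts divided by 228.
Repeatedly combine the two least-probable nodes; the expected code length is the sum of the merged weights.
merge 17/114 + 35/228 → 23/76
merge 49/228 + 55/228 → 26/57
merge 55/228 + 23/76 → 31/57
merge 26/57 + 31/57 → 1
L = 23/76 + 26/57 + 31/57 + 1 = 175/76 ≈ 2.303 bits/symbol.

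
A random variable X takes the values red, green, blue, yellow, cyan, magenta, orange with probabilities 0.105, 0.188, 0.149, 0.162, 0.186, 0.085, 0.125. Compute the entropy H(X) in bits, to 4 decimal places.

2.7580 bits

H = −Σ pᵢ log₂ pᵢ.
−0.105·log₂(0.105) = 0.3414
−0.188·log₂(0.188) = 0.4533
−0.149·log₂(0.149) = 0.4092
−0.162·log₂(0.162) = 0.4254
−0.186·log₂(0.186) = 0.4514
−0.085·log₂(0.085) = 0.3023
−0.125·log₂(0.125) = 0.3750
Sum ≈ 2.7580 → 2.7580 bits.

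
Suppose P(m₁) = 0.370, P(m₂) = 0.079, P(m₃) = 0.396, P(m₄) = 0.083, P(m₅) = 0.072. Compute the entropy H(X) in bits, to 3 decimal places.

1.921 bits

H = −Σ pᵢ log₂ pᵢ.
−0.370·log₂(0.370) = 0.5307
−0.079·log₂(0.079) = 0.2893
−0.396·log₂(0.396) = 0.5292
−0.083·log₂(0.083) = 0.2980
−0.072·log₂(0.072) = 0.2733
Sum ≈ 1.9206 → 1.921 bits.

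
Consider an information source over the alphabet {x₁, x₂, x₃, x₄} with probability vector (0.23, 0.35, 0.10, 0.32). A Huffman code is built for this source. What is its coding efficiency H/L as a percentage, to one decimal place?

94.7%

Entropy H = −Σ p log₂ p ≈ 1.8760 bits.
Huffman merges: 1/10+23/100→33/100; 8/25+33/100→13/20; 7/20+13/20→1. L = 99/50 ≈ 1.9800.
Efficiency = H/L = 1.8760/1.9800 = 94.7%.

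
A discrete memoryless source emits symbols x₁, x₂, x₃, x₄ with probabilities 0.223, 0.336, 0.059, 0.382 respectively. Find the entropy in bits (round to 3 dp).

H = −Σ pᵢ log₂ pᵢ.
−0.223·log₂(0.223) = 0.4828
−0.336·log₂(0.336) = 0.5287
−0.059·log₂(0.059) = 0.2409
−0.382·log₂(0.382) = 0.5304
Sum ≈ 1.7827 → 1.783 bits.

1.783 bits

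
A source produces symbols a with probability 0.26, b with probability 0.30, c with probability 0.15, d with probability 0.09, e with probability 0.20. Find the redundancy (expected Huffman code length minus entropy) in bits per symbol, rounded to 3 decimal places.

0.026 bits

Entropy H = −Σ p log₂ p ≈ 2.2140 bits.
Huffman merges: 9/100+3/20→6/25; 1/5+6/25→11/25; 13/50+3/10→14/25; 11/25+14/25→1. L = 56/25 ≈ 2.2400.
L − H = 2.2400 − 2.2140 = 0.026 bits.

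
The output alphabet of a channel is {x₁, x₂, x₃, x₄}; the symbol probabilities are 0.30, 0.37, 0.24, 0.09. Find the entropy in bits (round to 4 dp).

1.8586 bits

H = −Σ pᵢ log₂ pᵢ.
−0.30·log₂(0.30) = 0.5211
−0.37·log₂(0.37) = 0.5307
−0.24·log₂(0.24) = 0.4941
−0.09·log₂(0.09) = 0.3127
Sum ≈ 1.8586 → 1.8586 bits.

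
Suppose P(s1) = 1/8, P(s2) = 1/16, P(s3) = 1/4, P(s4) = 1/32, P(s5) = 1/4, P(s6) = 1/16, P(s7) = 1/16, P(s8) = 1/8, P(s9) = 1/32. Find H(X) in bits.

Each probability is a power of 1/2, so log₂(1/p) is an integer.
H = Σ p·log₂(1/p) = 1/8·3 + 1/16·4 + 1/4·2 + 1/32·5 + 1/4·2 + 1/16·4 + 1/16·4 + 1/8·3 + 1/32·5 = 2.8125 bits.

2.8125 bits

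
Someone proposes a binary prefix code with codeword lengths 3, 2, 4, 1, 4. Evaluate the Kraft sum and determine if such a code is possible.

With common denominator 2^4 = 16: Σ 2^(−ℓᵢ) = 2/16 + 4/16 + 1/16 + 8/16 + 1/16 = 16/16 = 1.
Kraft's inequality requires Σ ≤ 1; here Σ = 1 ≤ 1, so such a prefix code exists.

1; yes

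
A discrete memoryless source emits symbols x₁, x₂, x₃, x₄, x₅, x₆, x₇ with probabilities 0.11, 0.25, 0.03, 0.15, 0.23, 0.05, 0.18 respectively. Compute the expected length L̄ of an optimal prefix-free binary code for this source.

2.6 bits/symbol

Repeatedly combine the two least-probable nodes; the expected code length is the sum of the merged weights.
merge 3/100 + 1/20 → 2/25
merge 2/25 + 11/100 → 19/100
merge 3/20 + 9/50 → 33/100
merge 19/100 + 23/100 → 21/50
merge 1/4 + 33/100 → 29/50
merge 21/50 + 29/50 → 1
L = 2/25 + 19/100 + 33/100 + 21/50 + 29/50 + 1 = 13/5 = 2.6 bits/symbol.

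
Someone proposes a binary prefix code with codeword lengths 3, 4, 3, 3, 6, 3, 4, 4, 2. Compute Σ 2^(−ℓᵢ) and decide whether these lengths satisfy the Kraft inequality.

0.953125; yes

With common denominator 2^6 = 64: Σ 2^(−ℓᵢ) = 8/64 + 4/64 + 8/64 + 8/64 + 1/64 + 8/64 + 4/64 + 4/64 + 16/64 = 61/64 = 0.953125.
Kraft's inequality requires Σ ≤ 1; here Σ = 0.953125 ≤ 1, so such a prefix code exists.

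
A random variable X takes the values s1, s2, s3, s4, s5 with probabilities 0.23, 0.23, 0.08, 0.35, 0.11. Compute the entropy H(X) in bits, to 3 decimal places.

2.147 bits

H = −Σ pᵢ log₂ pᵢ.
−0.23·log₂(0.23) = 0.4877
−0.23·log₂(0.23) = 0.4877
−0.08·log₂(0.08) = 0.2915
−0.35·log₂(0.35) = 0.5301
−0.11·log₂(0.11) = 0.3503
Sum ≈ 2.1472 → 2.147 bits.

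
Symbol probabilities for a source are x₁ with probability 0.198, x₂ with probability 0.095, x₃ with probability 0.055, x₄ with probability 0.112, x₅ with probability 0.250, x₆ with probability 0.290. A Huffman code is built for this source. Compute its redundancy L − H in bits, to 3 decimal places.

Entropy H = −Σ p log₂ p ≈ 2.3870 bits.
Huffman merges: 11/200+19/200→3/20; 14/125+3/20→131/500; 99/500+1/4→56/125; 131/500+29/100→69/125; 56/125+69/125→1. L = 603/250 ≈ 2.4120.
L − H = 2.4120 − 2.3870 = 0.025 bits.

0.025 bits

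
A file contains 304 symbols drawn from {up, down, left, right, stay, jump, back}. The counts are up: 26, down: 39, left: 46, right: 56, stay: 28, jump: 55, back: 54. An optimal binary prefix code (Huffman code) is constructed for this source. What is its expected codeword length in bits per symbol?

Probabilities are the counts divided by 304.
Repeatedly combine the two least-probable nodes; the expected code length is the sum of the merged weights.
merge 13/152 + 7/76 → 27/152
merge 39/304 + 23/152 → 85/304
merge 27/152 + 27/152 → 27/76
merge 55/304 + 7/38 → 111/304
merge 85/304 + 27/76 → 193/304
merge 111/304 + 193/304 → 1
L = 27/152 + 85/304 + 27/76 + 111/304 + 193/304 + 1 = 45/16 = 2.8125 bits/symbol.

2.8125 bits/symbol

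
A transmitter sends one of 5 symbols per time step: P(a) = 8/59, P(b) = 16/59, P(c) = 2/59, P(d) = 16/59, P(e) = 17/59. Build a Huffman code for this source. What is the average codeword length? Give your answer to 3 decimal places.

2.169 bits/symbol

Repeatedly combine the two least-probable nodes; the expected code length is the sum of the merged weights.
merge 2/59 + 8/59 → 10/59
merge 10/59 + 16/59 → 26/59
merge 16/59 + 17/59 → 33/59
merge 26/59 + 33/59 → 1
L = 10/59 + 26/59 + 33/59 + 1 = 128/59 ≈ 2.169 bits/symbol.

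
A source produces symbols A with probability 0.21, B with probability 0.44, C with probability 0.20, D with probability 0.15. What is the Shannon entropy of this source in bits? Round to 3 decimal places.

H = −Σ pᵢ log₂ pᵢ.
−0.21·log₂(0.21) = 0.4728
−0.44·log₂(0.44) = 0.5211
−0.20·log₂(0.20) = 0.4644
−0.15·log₂(0.15) = 0.4105
Sum ≈ 1.8689 → 1.869 bits.

1.869 bits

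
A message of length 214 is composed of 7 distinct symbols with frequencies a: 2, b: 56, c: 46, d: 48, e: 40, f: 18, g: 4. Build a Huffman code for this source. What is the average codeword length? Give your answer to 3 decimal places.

Probabilities are the counts divided by 214.
Repeatedly combine the two least-probable nodes; the expected code length is the sum of the merged weights.
merge 1/107 + 2/107 → 3/107
merge 3/107 + 9/107 → 12/107
merge 12/107 + 20/107 → 32/107
merge 23/107 + 24/107 → 47/107
merge 28/107 + 32/107 → 60/107
merge 47/107 + 60/107 → 1
L = 3/107 + 12/107 + 32/107 + 47/107 + 60/107 + 1 = 261/107 ≈ 2.439 bits/symbol.

2.439 bits/symbol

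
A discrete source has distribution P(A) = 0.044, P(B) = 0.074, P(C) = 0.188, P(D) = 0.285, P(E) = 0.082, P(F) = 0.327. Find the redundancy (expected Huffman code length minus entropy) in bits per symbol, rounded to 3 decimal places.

0.049 bits

Entropy H = −Σ p log₂ p ≈ 2.2689 bits.
Huffman merges: 11/250+37/500→59/500; 41/500+59/500→1/5; 47/250+1/5→97/250; 57/200+327/1000→153/250; 97/250+153/250→1. L = 1159/500 ≈ 2.3180.
L − H = 2.3180 − 2.2689 = 0.049 bits.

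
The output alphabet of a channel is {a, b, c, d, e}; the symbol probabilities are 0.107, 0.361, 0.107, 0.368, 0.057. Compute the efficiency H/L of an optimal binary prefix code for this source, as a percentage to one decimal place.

96.1%

Entropy H = −Σ p log₂ p ≈ 1.9870 bits.
Huffman merges: 57/1000+107/1000→41/250; 107/1000+41/250→271/1000; 271/1000+361/1000→79/125; 46/125+79/125→1. L = 2067/1000 ≈ 2.0670.
Efficiency = H/L = 1.9870/2.0670 = 96.1%.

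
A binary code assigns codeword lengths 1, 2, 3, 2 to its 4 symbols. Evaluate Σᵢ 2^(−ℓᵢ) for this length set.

1.125

With common denominator 2^3 = 8: Σ 2^(−ℓᵢ) = 4/8 + 2/8 + 1/8 + 2/8 = 9/8 = 1.125.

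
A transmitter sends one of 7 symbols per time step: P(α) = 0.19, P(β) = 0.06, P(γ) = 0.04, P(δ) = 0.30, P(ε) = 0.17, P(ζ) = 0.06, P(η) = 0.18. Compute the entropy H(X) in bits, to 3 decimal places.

H = −Σ pᵢ log₂ pᵢ.
−0.19·log₂(0.19) = 0.4552
−0.06·log₂(0.06) = 0.2435
−0.04·log₂(0.04) = 0.1858
−0.30·log₂(0.30) = 0.5211
−0.17·log₂(0.17) = 0.4346
−0.06·log₂(0.06) = 0.2435
−0.18·log₂(0.18) = 0.4453
Sum ≈ 2.5290 → 2.529 bits.

2.529 bits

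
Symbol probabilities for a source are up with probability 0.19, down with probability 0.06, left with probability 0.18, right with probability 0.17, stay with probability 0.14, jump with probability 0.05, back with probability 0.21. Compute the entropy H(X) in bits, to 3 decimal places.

2.665 bits

H = −Σ pᵢ log₂ pᵢ.
−0.19·log₂(0.19) = 0.4552
−0.06·log₂(0.06) = 0.2435
−0.18·log₂(0.18) = 0.4453
−0.17·log₂(0.17) = 0.4346
−0.14·log₂(0.14) = 0.3971
−0.05·log₂(0.05) = 0.2161
−0.21·log₂(0.21) = 0.4728
Sum ≈ 2.6647 → 2.665 bits.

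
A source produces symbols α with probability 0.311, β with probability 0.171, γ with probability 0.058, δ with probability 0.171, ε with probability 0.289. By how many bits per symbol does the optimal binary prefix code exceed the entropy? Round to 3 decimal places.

Entropy H = −Σ p log₂ p ≈ 2.1512 bits.
Huffman merges: 29/500+171/1000→229/1000; 171/1000+229/1000→2/5; 289/1000+311/1000→3/5; 2/5+3/5→1. L = 2229/1000 ≈ 2.2290.
L − H = 2.2290 − 2.1512 = 0.078 bits.

0.078 bits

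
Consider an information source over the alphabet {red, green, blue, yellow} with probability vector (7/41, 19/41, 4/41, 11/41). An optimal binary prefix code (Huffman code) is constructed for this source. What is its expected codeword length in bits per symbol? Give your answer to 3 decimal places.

Repeatedly combine the two least-probable nodes; the expected code length is the sum of the merged weights.
merge 4/41 + 7/41 → 11/41
merge 11/41 + 11/41 → 22/41
merge 19/41 + 22/41 → 1
L = 11/41 + 22/41 + 1 = 74/41 ≈ 1.805 bits/symbol.

1.805 bits/symbol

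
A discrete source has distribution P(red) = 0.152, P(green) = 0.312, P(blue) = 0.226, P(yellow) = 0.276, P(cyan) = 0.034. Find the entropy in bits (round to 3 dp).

H = −Σ pᵢ log₂ pᵢ.
−0.152·log₂(0.152) = 0.4131
−0.312·log₂(0.312) = 0.5243
−0.226·log₂(0.226) = 0.4849
−0.276·log₂(0.276) = 0.5126
−0.034·log₂(0.034) = 0.1659
Sum ≈ 2.1008 → 2.101 bits.

2.101 bits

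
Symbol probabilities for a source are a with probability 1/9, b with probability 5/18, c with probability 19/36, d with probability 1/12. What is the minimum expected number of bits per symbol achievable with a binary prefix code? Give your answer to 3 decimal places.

Repeatedly combine the two least-probable nodes; the expected code length is the sum of the merged weights.
merge 1/12 + 1/9 → 7/36
merge 7/36 + 5/18 → 17/36
merge 17/36 + 19/36 → 1
L = 7/36 + 17/36 + 1 = 5/3 ≈ 1.667 bits/symbol.

1.667 bits/symbol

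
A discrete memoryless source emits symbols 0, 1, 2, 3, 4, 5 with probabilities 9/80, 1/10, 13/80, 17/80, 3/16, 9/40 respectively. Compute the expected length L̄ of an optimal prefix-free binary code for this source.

Repeatedly combine the two least-probable nodes; the expected code length is the sum of the merged weights.
merge 1/10 + 9/80 → 17/80
merge 13/80 + 3/16 → 7/20
merge 17/80 + 17/80 → 17/40
merge 9/40 + 7/20 → 23/40
merge 17/40 + 23/40 → 1
L = 17/80 + 7/20 + 17/40 + 23/40 + 1 = 41/16 = 2.5625 bits/symbol.

2.5625 bits/symbol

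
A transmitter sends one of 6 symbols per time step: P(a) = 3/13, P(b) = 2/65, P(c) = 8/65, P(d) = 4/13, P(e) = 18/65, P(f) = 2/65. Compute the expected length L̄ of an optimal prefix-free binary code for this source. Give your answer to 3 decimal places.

2.246 bits/symbol

Repeatedly combine the two least-probable nodes; the expected code length is the sum of the merged weights.
merge 2/65 + 2/65 → 4/65
merge 4/65 + 8/65 → 12/65
merge 12/65 + 3/13 → 27/65
merge 18/65 + 4/13 → 38/65
merge 27/65 + 38/65 → 1
L = 4/65 + 12/65 + 27/65 + 38/65 + 1 = 146/65 ≈ 2.246 bits/symbol.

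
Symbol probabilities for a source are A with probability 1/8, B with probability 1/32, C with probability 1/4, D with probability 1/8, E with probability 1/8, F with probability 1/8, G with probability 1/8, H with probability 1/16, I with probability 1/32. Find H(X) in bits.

2.9375 bits

Each probability is a power of 1/2, so log₂(1/p) is an integer.
H = Σ p·log₂(1/p) = 1/8·3 + 1/32·5 + 1/4·2 + 1/8·3 + 1/8·3 + 1/8·3 + 1/8·3 + 1/16·4 + 1/32·5 = 2.9375 bits.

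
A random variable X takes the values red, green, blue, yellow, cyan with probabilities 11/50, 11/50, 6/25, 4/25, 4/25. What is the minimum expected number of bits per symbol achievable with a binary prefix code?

2.32 bits/symbol

Repeatedly combine the two least-probable nodes; the expected code length is the sum of the merged weights.
merge 4/25 + 4/25 → 8/25
merge 11/50 + 11/50 → 11/25
merge 6/25 + 8/25 → 14/25
merge 11/25 + 14/25 → 1
L = 8/25 + 11/25 + 14/25 + 1 = 58/25 = 2.32 bits/symbol.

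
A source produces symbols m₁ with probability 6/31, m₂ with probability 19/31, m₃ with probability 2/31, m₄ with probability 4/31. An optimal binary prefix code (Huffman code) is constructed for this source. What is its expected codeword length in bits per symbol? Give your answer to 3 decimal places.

1.581 bits/symbol

Repeatedly combine the two least-probable nodes; the expected code length is the sum of the merged weights.
merge 2/31 + 4/31 → 6/31
merge 6/31 + 6/31 → 12/31
merge 12/31 + 19/31 → 1
L = 6/31 + 12/31 + 1 = 49/31 ≈ 1.581 bits/symbol.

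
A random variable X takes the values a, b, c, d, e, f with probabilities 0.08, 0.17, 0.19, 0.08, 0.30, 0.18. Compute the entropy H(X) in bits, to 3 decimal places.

2.439 bits

H = −Σ pᵢ log₂ pᵢ.
−0.08·log₂(0.08) = 0.2915
−0.17·log₂(0.17) = 0.4346
−0.19·log₂(0.19) = 0.4552
−0.08·log₂(0.08) = 0.2915
−0.30·log₂(0.30) = 0.5211
−0.18·log₂(0.18) = 0.4453
Sum ≈ 2.4392 → 2.439 bits.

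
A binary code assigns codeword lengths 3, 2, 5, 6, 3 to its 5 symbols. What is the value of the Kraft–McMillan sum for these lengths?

0.546875

With common denominator 2^6 = 64: Σ 2^(−ℓᵢ) = 8/64 + 16/64 + 2/64 + 1/64 + 8/64 = 35/64 = 0.546875.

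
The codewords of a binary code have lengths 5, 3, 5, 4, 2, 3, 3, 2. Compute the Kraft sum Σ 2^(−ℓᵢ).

1

With common denominator 2^5 = 32: Σ 2^(−ℓᵢ) = 1/32 + 4/32 + 1/32 + 2/32 + 8/32 + 4/32 + 4/32 + 8/32 = 32/32 = 1.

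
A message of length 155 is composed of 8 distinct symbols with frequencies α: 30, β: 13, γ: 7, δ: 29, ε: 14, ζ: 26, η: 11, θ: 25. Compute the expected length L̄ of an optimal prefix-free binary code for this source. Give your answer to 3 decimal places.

2.910 bits/symbol

Probabilities are the counts divided by 155.
Repeatedly combine the two least-probable nodes; the expected code length is the sum of the merged weights.
merge 7/155 + 11/155 → 18/155
merge 13/155 + 14/155 → 27/155
merge 18/155 + 5/31 → 43/155
merge 26/155 + 27/155 → 53/155
merge 29/155 + 6/31 → 59/155
merge 43/155 + 53/155 → 96/155
merge 59/155 + 96/155 → 1
L = 18/155 + 27/155 + 43/155 + 53/155 + 59/155 + 96/155 + 1 = 451/155 ≈ 2.910 bits/symbol.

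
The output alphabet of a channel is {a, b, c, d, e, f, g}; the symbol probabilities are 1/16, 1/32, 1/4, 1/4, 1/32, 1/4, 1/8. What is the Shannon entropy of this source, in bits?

2.4375 bits

Each probability is a power of 1/2, so log₂(1/p) is an integer.
H = Σ p·log₂(1/p) = 1/16·4 + 1/32·5 + 1/4·2 + 1/4·2 + 1/32·5 + 1/4·2 + 1/8·3 = 2.4375 bits.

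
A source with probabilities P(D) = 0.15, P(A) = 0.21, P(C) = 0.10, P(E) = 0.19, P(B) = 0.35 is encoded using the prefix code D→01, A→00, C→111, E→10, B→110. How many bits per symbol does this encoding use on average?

2.45 bits/symbol

L̄ = Σ pᵢ·ℓᵢ = 0.15·2 + 0.21·2 + 0.10·3 + 0.19·2 + 0.35·3 = 2.45 bits/symbol.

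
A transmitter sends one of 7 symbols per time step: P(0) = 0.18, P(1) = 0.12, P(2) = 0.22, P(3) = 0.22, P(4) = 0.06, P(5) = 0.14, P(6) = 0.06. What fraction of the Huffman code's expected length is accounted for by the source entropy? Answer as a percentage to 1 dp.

Entropy H = −Σ p log₂ p ≈ 2.6577 bits.
Huffman merges: 3/50+3/50→3/25; 3/25+3/25→6/25; 7/50+9/50→8/25; 11/50+11/50→11/25; 6/25+8/25→14/25; 11/25+14/25→1. L = 67/25 ≈ 2.6800.
Efficiency = H/L = 2.6577/2.6800 = 99.2%.

99.2%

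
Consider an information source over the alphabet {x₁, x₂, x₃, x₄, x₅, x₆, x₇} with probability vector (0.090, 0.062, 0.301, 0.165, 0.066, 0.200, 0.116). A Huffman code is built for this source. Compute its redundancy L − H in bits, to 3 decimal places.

Entropy H = −Σ p log₂ p ≈ 2.5954 bits.
Huffman merges: 31/500+33/500→16/125; 9/100+29/250→103/500; 16/125+33/200→293/1000; 1/5+103/500→203/500; 293/1000+301/1000→297/500; 203/500+297/500→1. L = 2627/1000 ≈ 2.6270.
L − H = 2.6270 − 2.5954 = 0.032 bits.

0.032 bits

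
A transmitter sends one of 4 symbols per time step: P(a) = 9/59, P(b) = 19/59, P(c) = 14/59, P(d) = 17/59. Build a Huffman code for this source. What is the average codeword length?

Repeatedly combine the two least-probable nodes; the expected code length is the sum of the merged weights.
merge 9/59 + 14/59 → 23/59
merge 17/59 + 19/59 → 36/59
merge 23/59 + 36/59 → 1
L = 23/59 + 36/59 + 1 = 2 bits/symbol.

2 bits/symbol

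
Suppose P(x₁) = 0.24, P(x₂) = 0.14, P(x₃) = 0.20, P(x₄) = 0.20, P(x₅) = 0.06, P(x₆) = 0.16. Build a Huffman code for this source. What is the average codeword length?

2.56 bits/symbol

Repeatedly combine the two least-probable nodes; the expected code length is the sum of the merged weights.
merge 3/50 + 7/50 → 1/5
merge 4/25 + 1/5 → 9/25
merge 1/5 + 1/5 → 2/5
merge 6/25 + 9/25 → 3/5
merge 2/5 + 3/5 → 1
L = 1/5 + 9/25 + 2/5 + 3/5 + 1 = 64/25 = 2.56 bits/symbol.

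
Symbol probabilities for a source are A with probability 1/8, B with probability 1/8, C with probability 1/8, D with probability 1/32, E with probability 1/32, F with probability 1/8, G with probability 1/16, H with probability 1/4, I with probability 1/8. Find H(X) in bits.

2.9375 bits

Each probability is a power of 1/2, so log₂(1/p) is an integer.
H = Σ p·log₂(1/p) = 1/8·3 + 1/8·3 + 1/8·3 + 1/32·5 + 1/32·5 + 1/8·3 + 1/16·4 + 1/4·2 + 1/8·3 = 2.9375 bits.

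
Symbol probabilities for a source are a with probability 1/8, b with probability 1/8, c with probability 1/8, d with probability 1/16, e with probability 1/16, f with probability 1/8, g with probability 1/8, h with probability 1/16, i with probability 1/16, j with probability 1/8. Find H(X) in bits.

3.25 bits

Each probability is a power of 1/2, so log₂(1/p) is an integer.
H = Σ p·log₂(1/p) = 1/8·3 + 1/8·3 + 1/8·3 + 1/16·4 + 1/16·4 + 1/8·3 + 1/8·3 + 1/16·4 + 1/16·4 + 1/8·3 = 3.25 bits.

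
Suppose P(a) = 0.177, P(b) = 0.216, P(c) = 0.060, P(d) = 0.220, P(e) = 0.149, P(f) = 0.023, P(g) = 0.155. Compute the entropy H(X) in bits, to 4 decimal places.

H = −Σ pᵢ log₂ pᵢ.
−0.177·log₂(0.177) = 0.4422
−0.216·log₂(0.216) = 0.4776
−0.060·log₂(0.060) = 0.2435
−0.220·log₂(0.220) = 0.4806
−0.149·log₂(0.149) = 0.4092
−0.023·log₂(0.023) = 0.1252
−0.155·log₂(0.155) = 0.4169
Sum ≈ 2.5952 → 2.5952 bits.

2.5952 bits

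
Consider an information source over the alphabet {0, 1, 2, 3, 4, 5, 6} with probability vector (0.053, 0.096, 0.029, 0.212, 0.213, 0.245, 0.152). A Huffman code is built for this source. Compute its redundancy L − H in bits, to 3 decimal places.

0.033 bits

Entropy H = −Σ p log₂ p ≈ 2.5572 bits.
Huffman merges: 29/1000+53/1000→41/500; 41/500+12/125→89/500; 19/125+89/500→33/100; 53/250+213/1000→17/40; 49/200+33/100→23/40; 17/40+23/40→1. L = 259/100 ≈ 2.5900.
L − H = 2.5900 − 2.5572 = 0.033 bits.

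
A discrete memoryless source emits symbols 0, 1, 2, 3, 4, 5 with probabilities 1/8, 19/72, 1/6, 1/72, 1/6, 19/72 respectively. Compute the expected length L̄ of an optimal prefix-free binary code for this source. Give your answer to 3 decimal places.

Repeatedly combine the two least-probable nodes; the expected code length is the sum of the merged weights.
merge 1/72 + 1/8 → 5/36
merge 5/36 + 1/6 → 11/36
merge 1/6 + 19/72 → 31/72
merge 19/72 + 11/36 → 41/72
merge 31/72 + 41/72 → 1
L = 5/36 + 11/36 + 31/72 + 41/72 + 1 = 22/9 ≈ 2.444 bits/symbol.

2.444 bits/symbol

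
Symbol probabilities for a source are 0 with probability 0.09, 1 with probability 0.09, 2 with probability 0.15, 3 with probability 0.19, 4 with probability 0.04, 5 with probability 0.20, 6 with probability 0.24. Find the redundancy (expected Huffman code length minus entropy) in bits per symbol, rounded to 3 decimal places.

Entropy H = −Σ p log₂ p ≈ 2.6354 bits.
Huffman merges: 1/25+9/100→13/100; 9/100+13/100→11/50; 3/20+19/100→17/50; 1/5+11/50→21/50; 6/25+17/50→29/50; 21/50+29/50→1. L = 269/100 ≈ 2.6900.
L − H = 2.6900 − 2.6354 = 0.055 bits.

0.055 bits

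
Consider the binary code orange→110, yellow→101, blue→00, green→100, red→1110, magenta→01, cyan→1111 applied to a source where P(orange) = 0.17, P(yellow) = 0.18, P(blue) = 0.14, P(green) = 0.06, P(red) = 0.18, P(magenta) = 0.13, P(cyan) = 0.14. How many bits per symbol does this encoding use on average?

L̄ = Σ pᵢ·ℓᵢ = 0.17·3 + 0.18·3 + 0.14·2 + 0.06·3 + 0.18·4 + 0.13·2 + 0.14·4 = 3.05 bits/symbol.

3.05 bits/symbol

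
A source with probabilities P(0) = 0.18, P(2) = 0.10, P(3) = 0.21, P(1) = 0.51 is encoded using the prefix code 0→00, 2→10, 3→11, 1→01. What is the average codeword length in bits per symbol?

L̄ = Σ pᵢ·ℓᵢ = 0.18·2 + 0.10·2 + 0.21·2 + 0.51·2 = 2 bits/symbol.

2 bits/symbol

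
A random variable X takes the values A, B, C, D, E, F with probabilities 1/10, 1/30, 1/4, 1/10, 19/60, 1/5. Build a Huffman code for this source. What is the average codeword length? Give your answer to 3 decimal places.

Repeatedly combine the two least-probable nodes; the expected code length is the sum of the merged weights.
merge 1/30 + 1/10 → 2/15
merge 1/10 + 2/15 → 7/30
merge 1/5 + 7/30 → 13/30
merge 1/4 + 19/60 → 17/30
merge 13/30 + 17/30 → 1
L = 2/15 + 7/30 + 13/30 + 17/30 + 1 = 71/30 ≈ 2.367 bits/symbol.

2.367 bits/symbol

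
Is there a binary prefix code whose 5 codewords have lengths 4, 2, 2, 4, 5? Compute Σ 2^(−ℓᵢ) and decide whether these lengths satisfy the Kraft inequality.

With common denominator 2^5 = 32: Σ 2^(−ℓᵢ) = 2/32 + 8/32 + 8/32 + 2/32 + 1/32 = 21/32 = 0.65625.
Kraft's inequality requires Σ ≤ 1; here Σ = 0.65625 ≤ 1, so such a prefix code exists.

0.65625; yes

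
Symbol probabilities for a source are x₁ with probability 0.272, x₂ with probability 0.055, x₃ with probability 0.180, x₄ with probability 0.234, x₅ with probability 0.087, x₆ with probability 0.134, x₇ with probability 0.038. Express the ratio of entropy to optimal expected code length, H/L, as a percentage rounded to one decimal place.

Entropy H = −Σ p log₂ p ≈ 2.5510 bits.
Huffman merges: 19/500+11/200→93/1000; 87/1000+93/1000→9/50; 67/500+9/50→157/500; 9/50+117/500→207/500; 34/125+157/500→293/500; 207/500+293/500→1. L = 2587/1000 ≈ 2.5870.
Efficiency = H/L = 2.5510/2.5870 = 98.6%.

98.6%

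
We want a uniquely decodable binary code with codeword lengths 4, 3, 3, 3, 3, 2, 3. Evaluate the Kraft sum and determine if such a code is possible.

With common denominator 2^4 = 16: Σ 2^(−ℓᵢ) = 1/16 + 2/16 + 2/16 + 2/16 + 2/16 + 4/16 + 2/16 = 15/16 = 0.9375.
Kraft's inequality requires Σ ≤ 1; here Σ = 0.9375 ≤ 1, so such a prefix code exists.

0.9375; yes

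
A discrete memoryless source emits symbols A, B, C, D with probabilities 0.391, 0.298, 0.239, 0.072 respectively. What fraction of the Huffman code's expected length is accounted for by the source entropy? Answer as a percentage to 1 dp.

Entropy H = −Σ p log₂ p ≈ 1.8170 bits.
Huffman merges: 9/125+239/1000→311/1000; 149/500+311/1000→609/1000; 391/1000+609/1000→1. L = 48/25 ≈ 1.9200.
Efficiency = H/L = 1.8170/1.9200 = 94.6%.

94.6%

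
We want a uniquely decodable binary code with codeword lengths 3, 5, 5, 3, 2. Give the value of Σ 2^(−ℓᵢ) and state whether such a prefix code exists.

With common denominator 2^5 = 32: Σ 2^(−ℓᵢ) = 4/32 + 1/32 + 1/32 + 4/32 + 8/32 = 18/32 = 0.5625.
Kraft's inequality requires Σ ≤ 1; here Σ = 0.5625 ≤ 1, so such a prefix code exists.

0.5625; yes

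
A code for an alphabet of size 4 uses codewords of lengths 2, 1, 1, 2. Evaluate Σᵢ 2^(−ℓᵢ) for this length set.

With common denominator 2^2 = 4: Σ 2^(−ℓᵢ) = 1/4 + 2/4 + 2/4 + 1/4 = 6/4 = 1.5.

1.5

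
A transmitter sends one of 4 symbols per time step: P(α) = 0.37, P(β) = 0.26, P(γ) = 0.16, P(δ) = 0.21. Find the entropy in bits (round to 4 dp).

H = −Σ pᵢ log₂ pᵢ.
−0.37·log₂(0.37) = 0.5307
−0.26·log₂(0.26) = 0.5053
−0.16·log₂(0.16) = 0.4230
−0.21·log₂(0.21) = 0.4728
Sum ≈ 1.9319 → 1.9319 bits.

1.9319 bits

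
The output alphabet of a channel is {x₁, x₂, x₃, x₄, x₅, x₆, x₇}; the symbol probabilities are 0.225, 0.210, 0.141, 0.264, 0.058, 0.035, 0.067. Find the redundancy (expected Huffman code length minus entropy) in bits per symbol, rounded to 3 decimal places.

0.022 bits

Entropy H = −Σ p log₂ p ≈ 2.5316 bits.
Huffman merges: 7/200+29/500→93/1000; 67/1000+93/1000→4/25; 141/1000+4/25→301/1000; 21/100+9/40→87/200; 33/125+301/1000→113/200; 87/200+113/200→1. L = 1277/500 ≈ 2.5540.
L − H = 2.5540 − 2.5316 = 0.022 bits.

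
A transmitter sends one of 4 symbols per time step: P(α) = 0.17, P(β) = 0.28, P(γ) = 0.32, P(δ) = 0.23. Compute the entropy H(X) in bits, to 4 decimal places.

1.9625 bits

H = −Σ pᵢ log₂ pᵢ.
−0.17·log₂(0.17) = 0.4346
−0.28·log₂(0.28) = 0.5142
−0.32·log₂(0.32) = 0.5260
−0.23·log₂(0.23) = 0.4877
Sum ≈ 1.9625 → 1.9625 bits.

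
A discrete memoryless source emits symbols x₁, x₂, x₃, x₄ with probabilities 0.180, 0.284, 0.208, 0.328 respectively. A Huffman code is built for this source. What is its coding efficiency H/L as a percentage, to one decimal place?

98.0%

Entropy H = −Σ p log₂ p ≈ 1.9598 bits.
Huffman merges: 9/50+26/125→97/250; 71/250+41/125→153/250; 97/250+153/250→1. L = 2 ≈ 2.0000.
Efficiency = H/L = 1.9598/2.0000 = 98.0%.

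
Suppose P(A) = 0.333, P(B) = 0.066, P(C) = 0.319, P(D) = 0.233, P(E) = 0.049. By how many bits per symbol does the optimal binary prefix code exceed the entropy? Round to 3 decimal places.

0.099 bits

Entropy H = −Σ p log₂ p ≈ 2.0158 bits.
Huffman merges: 49/1000+33/500→23/200; 23/200+233/1000→87/250; 319/1000+333/1000→163/250; 87/250+163/250→1. L = 423/200 ≈ 2.1150.
L − H = 2.1150 − 2.0158 = 0.099 bits.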